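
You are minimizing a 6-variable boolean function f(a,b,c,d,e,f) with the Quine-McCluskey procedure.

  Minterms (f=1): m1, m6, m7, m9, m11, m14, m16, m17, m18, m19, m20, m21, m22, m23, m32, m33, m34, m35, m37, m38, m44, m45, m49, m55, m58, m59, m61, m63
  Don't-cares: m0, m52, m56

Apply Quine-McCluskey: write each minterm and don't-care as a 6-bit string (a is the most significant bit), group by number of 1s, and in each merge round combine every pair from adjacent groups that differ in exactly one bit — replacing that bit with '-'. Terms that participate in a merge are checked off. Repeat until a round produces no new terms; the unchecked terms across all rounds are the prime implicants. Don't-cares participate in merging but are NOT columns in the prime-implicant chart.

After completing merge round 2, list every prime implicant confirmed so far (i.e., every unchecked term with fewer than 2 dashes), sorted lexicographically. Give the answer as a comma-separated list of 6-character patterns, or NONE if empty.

[col 0] 000000*, 000001*, 000110*, 000111*, 001001*, 001011*, 001110*, 010000*, 010001*, 010010*, 010011*, 010100*, 010101*, 010110*, 010111*, 100000*, 100001*, 100010*, 100011*, 100101*, 100110*, 101100*, 101101*, 110001*, 110100*, 110111*, 111000*, 111010*, 111011*, 111101*, 111111*
[col 1] -00000*, -00001*, -00110, -10001*, -10100, -10111, 0-0000*, 0-0001*, 0-0110*, 0-0111*, 00-001, 00-110, 00000-*, 00011-*, 0010-1, 010-00*, 010-01*, 010-10*, 010-11*, 0100-0*, 0100-1*, 01000-*, 01001-*, 0101-0*, 0101-1*, 01010-*, 01011-*, 1-0001*, 1-1101, 10-101, 100-01, 100-10, 1000-0*, 1000-1*, 10000-*, 10001-*, 10110-, 11-111, 111-11, 1110-0, 11101-, 1111-1
[col 2] --0001, -0000-, 0-000-, 0-011-, 010--0*, 010--1*, 010-0-*, 010-1-*, 0100--*, 0101--*, 1000--
[col 3] 010---
Prime implicants: --0001, -0000-, -00110, -10100, -10111, 0-000-, 0-011-, 00-001, 00-110, 0010-1, 010---, 1-1101, 10-101, 100-01, 100-10, 1000--, 10110-, 11-111, 111-11, 1110-0, 11101-, 1111-1

-00110, -10100, -10111, 00-001, 00-110, 0010-1, 1-1101, 10-101, 100-01, 100-10, 10110-, 11-111, 111-11, 1110-0, 11101-, 1111-1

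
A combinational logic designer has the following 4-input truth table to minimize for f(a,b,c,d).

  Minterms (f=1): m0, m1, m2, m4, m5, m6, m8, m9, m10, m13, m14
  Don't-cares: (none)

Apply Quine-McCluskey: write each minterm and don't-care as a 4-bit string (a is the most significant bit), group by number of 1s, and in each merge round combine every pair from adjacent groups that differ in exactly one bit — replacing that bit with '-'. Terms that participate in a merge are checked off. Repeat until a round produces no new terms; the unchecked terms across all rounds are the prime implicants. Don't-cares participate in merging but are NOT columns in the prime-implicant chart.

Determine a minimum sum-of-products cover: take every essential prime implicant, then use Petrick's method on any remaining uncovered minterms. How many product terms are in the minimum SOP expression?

4

size-2^0 implicants → 0000(✓)  0001(✓)  0010(✓)  0100(✓)  0101(✓)  0110(✓)  1000(✓)  1001(✓)  1010(✓)  1101(✓)  1110(✓)
size-2^1 implicants → -000(✓)  -001(✓)  -010(✓)  -101(✓)  -110(✓)  0-00(✓)  0-01(✓)  0-10(✓)  00-0(✓)  000-(✓)  01-0(✓)  010-(✓)  1-01(✓)  1-10(✓)  10-0(✓)  100-(✓)
size-2^2 implicants → --01  --10  -0-0  -00-  0--0  0-0-
Unchecked terms (primes): --01, --10, -0-0, -00-, 0--0, 0-0-
Minterm coverage:
  m0 ⊆ -0-0,-00-,0--0,0-0-
  m1 ⊆ --01,-00-,0-0-
  m2 ⊆ --10,-0-0,0--0
  m4 ⊆ 0--0,0-0-
  m5 ⊆ --01,0-0-
  m6 ⊆ --10,0--0
  m8 ⊆ -0-0,-00-
  m9 ⊆ --01,-00-
  m10 ⊆ --10,-0-0
  m13 ⊆ --01 [E]
  m14 ⊆ --10 [E]
E = {--01, --10}
Petrick residual → -0-0, 0--0
Cover = c'd + cd' + b'd' + a'd'  |cover|=4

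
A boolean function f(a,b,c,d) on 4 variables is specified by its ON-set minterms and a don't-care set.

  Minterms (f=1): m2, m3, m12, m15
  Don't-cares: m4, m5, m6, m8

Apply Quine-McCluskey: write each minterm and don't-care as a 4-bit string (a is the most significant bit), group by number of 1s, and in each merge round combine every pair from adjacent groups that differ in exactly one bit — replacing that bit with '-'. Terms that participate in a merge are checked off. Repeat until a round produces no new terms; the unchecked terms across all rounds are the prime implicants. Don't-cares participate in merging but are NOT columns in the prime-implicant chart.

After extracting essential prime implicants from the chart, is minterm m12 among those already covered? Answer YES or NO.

[col 0] 0010*, 0011*, 0100*, 0101*, 0110*, 1000*, 1100*, 1111
[col 1] -100, 0-10, 001-, 01-0, 010-, 1-00
Prime implicants: -100, 0-10, 001-, 01-0, 010-, 1-00, 1111
PI chart (minterm → PIs covering it):
  2 | 0-10,001-
  3 | 001-  (sole → essential)
  12 | -100,1-00
  15 | 1111  (sole → essential)
Essential prime implicants: 001-, 1111

NO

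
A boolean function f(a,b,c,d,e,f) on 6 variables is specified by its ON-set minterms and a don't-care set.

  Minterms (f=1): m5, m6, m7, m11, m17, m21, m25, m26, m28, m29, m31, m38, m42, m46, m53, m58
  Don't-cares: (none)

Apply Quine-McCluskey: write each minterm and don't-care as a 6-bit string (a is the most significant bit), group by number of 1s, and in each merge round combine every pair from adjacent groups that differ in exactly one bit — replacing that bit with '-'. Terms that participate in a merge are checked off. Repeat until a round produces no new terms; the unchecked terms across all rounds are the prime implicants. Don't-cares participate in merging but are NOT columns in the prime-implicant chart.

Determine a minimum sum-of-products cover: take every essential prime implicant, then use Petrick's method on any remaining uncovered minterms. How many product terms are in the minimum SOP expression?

size-2^0 implicants → 000101(✓)  000110(✓)  000111(✓)  001011  010001(✓)  010101(✓)  011001(✓)  011010(✓)  011100(✓)  011101(✓)  011111(✓)  100110(✓)  101010(✓)  101110(✓)  110101(✓)  111010(✓)
size-2^1 implicants → -00110  -10101  -11010  0-0101  0001-1  00011-  01-001(✓)  01-101(✓)  010-01(✓)  011-01(✓)  0111-1  01110-  1-1010  10-110  101-10
size-2^2 implicants → 01--01
Unchecked terms (primes): -00110, -10101, -11010, 0-0101, 0001-1, 00011-, 001011, 01--01, 0111-1, 01110-, 1-1010, 10-110, 101-10
Minterm coverage:
  m5 ⊆ 0-0101,0001-1
  m6 ⊆ -00110,00011-
  m7 ⊆ 0001-1,00011-
  m11 ⊆ 001011 [E]
  m17 ⊆ 01--01 [E]
  m21 ⊆ -10101,0-0101,01--01
  m25 ⊆ 01--01 [E]
  m26 ⊆ -11010 [E]
  m28 ⊆ 01110- [E]
  m29 ⊆ 01--01,0111-1,01110-
  m31 ⊆ 0111-1 [E]
  m38 ⊆ -00110,10-110
  m42 ⊆ 1-1010,101-10
  m46 ⊆ 10-110,101-10
  m53 ⊆ -10101 [E]
  m58 ⊆ -11010,1-1010
E = {-10101, -11010, 001011, 01--01, 0111-1, 01110-}
Petrick residual → -00110, 0001-1, 101-10
Cover = b'c'def' + bc'de'f + bcd'ef' + a'b'c'df + a'b'cd'ef + a'be'f + a'bcdf + a'bcde' + ab'cef'  |cover|=9

9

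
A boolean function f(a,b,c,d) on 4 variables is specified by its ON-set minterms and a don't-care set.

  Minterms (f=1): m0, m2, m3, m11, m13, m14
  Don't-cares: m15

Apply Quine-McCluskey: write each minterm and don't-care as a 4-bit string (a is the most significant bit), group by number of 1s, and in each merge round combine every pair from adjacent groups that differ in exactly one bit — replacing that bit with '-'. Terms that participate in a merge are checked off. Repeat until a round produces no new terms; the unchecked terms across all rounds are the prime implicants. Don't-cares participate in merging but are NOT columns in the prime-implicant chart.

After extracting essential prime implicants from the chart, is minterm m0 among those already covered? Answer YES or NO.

size-2^0 implicants → 0000(✓)  0010(✓)  0011(✓)  1011(✓)  1101(✓)  1110(✓)  1111(✓)
size-2^1 implicants → -011  00-0  001-  1-11  11-1  111-
Unchecked terms (primes): -011, 00-0, 001-, 1-11, 11-1, 111-
Minterm coverage:
  m0 ⊆ 00-0 [E]
  m2 ⊆ 00-0,001-
  m3 ⊆ -011,001-
  m11 ⊆ -011,1-11
  m13 ⊆ 11-1 [E]
  m14 ⊆ 111- [E]
E = {00-0, 11-1, 111-}

YES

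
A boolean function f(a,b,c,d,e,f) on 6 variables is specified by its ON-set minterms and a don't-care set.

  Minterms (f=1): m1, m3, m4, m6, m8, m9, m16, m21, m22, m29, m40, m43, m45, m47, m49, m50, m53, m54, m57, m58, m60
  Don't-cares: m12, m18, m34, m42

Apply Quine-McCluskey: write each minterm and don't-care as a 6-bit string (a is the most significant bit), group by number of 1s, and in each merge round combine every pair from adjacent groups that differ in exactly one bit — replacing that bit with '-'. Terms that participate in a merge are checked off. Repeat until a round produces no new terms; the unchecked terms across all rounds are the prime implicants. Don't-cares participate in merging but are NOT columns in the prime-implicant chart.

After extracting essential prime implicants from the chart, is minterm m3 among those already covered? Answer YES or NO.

size-2^0 implicants → 000001(✓)  000011(✓)  000100(✓)  000110(✓)  001000(✓)  001001(✓)  001100(✓)  010000(✓)  010010(✓)  010101(✓)  010110(✓)  011101(✓)  100010(✓)  101000(✓)  101010(✓)  101011(✓)  101101(✓)  101111(✓)  110001(✓)  110010(✓)  110101(✓)  110110(✓)  111001(✓)  111010(✓)  111100
size-2^1 implicants → -01000  -10010(✓)  -10101  -10110(✓)  0-0110  00-001  00-100  0000-1  0001-0  001-00  00100-  01-101  010-10(✓)  0100-0  1-0010(✓)  1-1010(✓)  10-010(✓)  101-11  1010-0  10101-  1011-1  11-001  11-010(✓)  110-01  110-10(✓)
size-2^2 implicants → -10-10  1--010
Unchecked terms (primes): -01000, -10-10, -10101, 0-0110, 00-001, 00-100, 0000-1, 0001-0, 001-00, 00100-, 01-101, 0100-0, 1--010, 101-11, 1010-0, 10101-, 1011-1, 11-001, 110-01, 111100
Minterm coverage:
  m1 ⊆ 00-001,0000-1
  m3 ⊆ 0000-1 [E]
  m4 ⊆ 00-100,0001-0
  m6 ⊆ 0-0110,0001-0
  m8 ⊆ -01000,001-00,00100-
  m9 ⊆ 00-001,00100-
  m16 ⊆ 0100-0 [E]
  m21 ⊆ -10101,01-101
  m22 ⊆ -10-10,0-0110
  m29 ⊆ 01-101 [E]
  m40 ⊆ -01000,1010-0
  m43 ⊆ 101-11,10101-
  m45 ⊆ 1011-1 [E]
  m47 ⊆ 101-11,1011-1
  m49 ⊆ 11-001,110-01
  m50 ⊆ -10-10,1--010
  m53 ⊆ -10101,110-01
  m54 ⊆ -10-10 [E]
  m57 ⊆ 11-001 [E]
  m58 ⊆ 1--010 [E]
  m60 ⊆ 111100 [E]
E = {-10-10, 0000-1, 01-101, 0100-0, 1--010, 1011-1, 11-001, 111100}

YES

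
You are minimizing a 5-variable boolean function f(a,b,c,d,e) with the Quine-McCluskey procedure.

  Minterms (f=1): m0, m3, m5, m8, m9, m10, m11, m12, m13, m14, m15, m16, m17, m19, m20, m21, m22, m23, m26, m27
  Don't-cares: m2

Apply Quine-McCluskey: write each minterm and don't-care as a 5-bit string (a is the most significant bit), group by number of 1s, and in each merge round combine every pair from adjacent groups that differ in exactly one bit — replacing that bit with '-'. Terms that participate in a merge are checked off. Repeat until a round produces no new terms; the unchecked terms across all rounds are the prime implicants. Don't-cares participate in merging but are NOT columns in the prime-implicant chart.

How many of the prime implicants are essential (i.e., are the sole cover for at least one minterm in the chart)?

Round 0: 00000✓ 00010✓ 00011✓ 00101✓ 01000✓ 01001✓ 01010✓ 01011✓ 01100✓ 01101✓ 01110✓ 01111✓ 10000✓ 10001✓ 10011✓ 10100✓ 10101✓ 10110✓ 10111✓ 11010✓ 11011✓
Round 1: -0000 -0011✓ -0101 -1010✓ -1011✓ 0-000✓ 0-010✓ 0-011✓ 0-101 000-0✓ 0001-✓ 01-00✓ 01-01✓ 01-10✓ 01-11✓ 010-0✓ 010-1✓ 0100-✓ 0101-✓ 011-0✓ 011-1✓ 0110-✓ 0111-✓ 1-011✓ 10-00✓ 10-01✓ 10-11✓ 100-1✓ 1000-✓ 101-0✓ 101-1✓ 1010-✓ 1011-✓ 1101-✓
Round 2: --011 -101- 0-0-0 0-01- 01--0✓ 01--1✓ 01-0-✓ 01-1-✓ 010--✓ 011--✓ 10--1 10-0- 101--
Round 3: 01---
PIs = {--011, -0000, -0101, -101-, 0-0-0, 0-01-, 0-101, 01---, 10--1, 10-0-, 101--}
Coverage chart:
  m0: -0000,0-0-0
  m3: --011,0-01-
  m5: -0101,0-101
  m8: 0-0-0,01---
  m9: 01--- ←essential
  m10: -101-,0-0-0,0-01-,01---
  m11: --011,-101-,0-01-,01---
  m12: 01--- ←essential
  m13: 0-101,01---
  m14: 01--- ←essential
  m15: 01--- ←essential
  m16: -0000,10-0-
  m17: 10--1,10-0-
  m19: --011,10--1
  m20: 10-0-,101--
  m21: -0101,10--1,10-0-,101--
  m22: 101-- ←essential
  m23: 10--1,101--
  m26: -101- ←essential
  m27: --011,-101-
Essential: -101-, 01---, 101--

3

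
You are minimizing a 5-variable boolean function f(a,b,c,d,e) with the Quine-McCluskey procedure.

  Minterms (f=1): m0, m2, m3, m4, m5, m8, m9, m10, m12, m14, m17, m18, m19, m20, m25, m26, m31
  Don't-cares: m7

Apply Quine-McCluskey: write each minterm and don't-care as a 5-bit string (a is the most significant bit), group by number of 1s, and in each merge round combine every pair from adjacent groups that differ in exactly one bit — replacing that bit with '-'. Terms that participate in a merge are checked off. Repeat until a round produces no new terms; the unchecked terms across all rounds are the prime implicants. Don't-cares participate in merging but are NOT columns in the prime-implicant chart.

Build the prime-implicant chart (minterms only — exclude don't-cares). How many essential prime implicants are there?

Round 0: 00000✓ 00010✓ 00011✓ 00100✓ 00101✓ 00111✓ 01000✓ 01001✓ 01010✓ 01100✓ 01110✓ 10001✓ 10010✓ 10011✓ 10100✓ 11001✓ 11010✓ 11111
Round 1: -0010✓ -0011✓ -0100 -1001 -1010✓ 0-000✓ 0-010✓ 0-100✓ 00-00✓ 00-11 000-0✓ 0001-✓ 001-1 0010- 01-00✓ 01-10✓ 010-0✓ 0100- 011-0✓ 1-001 1-010✓ 100-1 1001-✓
Round 2: --010 -001- 0--00 0-0-0 01--0
PIs = {--010, -001-, -0100, -1001, 0--00, 0-0-0, 00-11, 001-1, 0010-, 01--0, 0100-, 1-001, 100-1, 11111}
Coverage chart:
  m0: 0--00,0-0-0
  m2: --010,-001-,0-0-0
  m3: -001-,00-11
  m4: -0100,0--00,0010-
  m5: 001-1,0010-
  m8: 0--00,0-0-0,01--0,0100-
  m9: -1001,0100-
  m10: --010,0-0-0,01--0
  m12: 0--00,01--0
  m14: 01--0 ←essential
  m17: 1-001,100-1
  m18: --010,-001-
  m19: -001-,100-1
  m20: -0100 ←essential
  m25: -1001,1-001
  m26: --010 ←essential
  m31: 11111 ←essential
Essential: --010, -0100, 01--0, 11111

4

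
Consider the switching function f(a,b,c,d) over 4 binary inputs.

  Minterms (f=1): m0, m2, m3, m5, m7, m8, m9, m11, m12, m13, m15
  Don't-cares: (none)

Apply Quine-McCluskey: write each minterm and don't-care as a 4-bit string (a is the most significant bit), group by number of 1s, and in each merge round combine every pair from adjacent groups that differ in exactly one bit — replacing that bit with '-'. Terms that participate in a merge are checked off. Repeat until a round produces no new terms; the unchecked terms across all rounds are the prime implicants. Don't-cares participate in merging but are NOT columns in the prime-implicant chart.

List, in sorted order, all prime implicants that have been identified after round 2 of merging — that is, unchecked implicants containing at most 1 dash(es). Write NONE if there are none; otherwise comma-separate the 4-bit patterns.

Round 0: 0000✓ 0010✓ 0011✓ 0101✓ 0111✓ 1000✓ 1001✓ 1011✓ 1100✓ 1101✓ 1111✓
Round 1: -000 -011✓ -101✓ -111✓ 0-11✓ 00-0 001- 01-1✓ 1-00✓ 1-01✓ 1-11✓ 10-1✓ 100-✓ 11-1✓ 110-✓
Round 2: --11 -1-1 1--1 1-0-
PIs = {--11, -000, -1-1, 00-0, 001-, 1--1, 1-0-}

-000, 00-0, 001-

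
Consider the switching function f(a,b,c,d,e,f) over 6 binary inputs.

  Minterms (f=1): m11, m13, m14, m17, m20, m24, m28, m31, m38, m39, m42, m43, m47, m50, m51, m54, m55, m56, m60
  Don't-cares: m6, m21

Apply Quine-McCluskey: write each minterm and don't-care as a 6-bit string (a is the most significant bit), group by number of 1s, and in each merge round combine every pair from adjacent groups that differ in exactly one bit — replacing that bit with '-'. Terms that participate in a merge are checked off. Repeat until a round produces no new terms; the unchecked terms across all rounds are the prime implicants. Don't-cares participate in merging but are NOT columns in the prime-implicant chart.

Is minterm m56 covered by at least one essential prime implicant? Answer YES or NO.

Round 0: 000110✓ 001011✓ 001101 001110✓ 010001✓ 010100✓ 010101✓ 011000✓ 011100✓ 011111 100110✓ 100111✓ 101010✓ 101011✓ 101111✓ 110010✓ 110011✓ 110110✓ 110111✓ 111000✓ 111100✓
Round 1: -00110 -01011 -11000✓ -11100✓ 00-110 01-100 010-01 01010- 011-00✓ 1-0110✓ 1-0111✓ 10-111 10011-✓ 101-11 10101- 110-10✓ 110-11✓ 11001-✓ 11011-✓ 111-00✓
Round 2: -11-00 1-011- 110-1-
PIs = {-00110, -01011, -11-00, 00-110, 001101, 01-100, 010-01, 01010-, 011111, 1-011-, 10-111, 101-11, 10101-, 110-1-}
Coverage chart:
  m11: -01011 ←essential
  m13: 001101 ←essential
  m14: 00-110 ←essential
  m17: 010-01 ←essential
  m20: 01-100,01010-
  m24: -11-00 ←essential
  m28: -11-00,01-100
  m31: 011111 ←essential
  m38: -00110,1-011-
  m39: 1-011-,10-111
  m42: 10101- ←essential
  m43: -01011,101-11,10101-
  m47: 10-111,101-11
  m50: 110-1- ←essential
  m51: 110-1- ←essential
  m54: 1-011-,110-1-
  m55: 1-011-,110-1-
  m56: -11-00 ←essential
  m60: -11-00 ←essential
Essential: -01011, -11-00, 00-110, 001101, 010-01, 011111, 10101-, 110-1-

YES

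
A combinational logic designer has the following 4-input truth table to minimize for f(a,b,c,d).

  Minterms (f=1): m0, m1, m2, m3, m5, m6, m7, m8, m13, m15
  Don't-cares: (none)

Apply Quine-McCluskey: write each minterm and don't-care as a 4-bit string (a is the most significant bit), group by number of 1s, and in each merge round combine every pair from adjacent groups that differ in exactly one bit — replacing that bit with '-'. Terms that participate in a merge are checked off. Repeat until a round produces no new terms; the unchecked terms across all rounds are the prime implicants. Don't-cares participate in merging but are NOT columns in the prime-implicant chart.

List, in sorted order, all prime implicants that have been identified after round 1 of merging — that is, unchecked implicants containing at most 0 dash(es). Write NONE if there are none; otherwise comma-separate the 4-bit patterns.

[col 0] 0000*, 0001*, 0010*, 0011*, 0101*, 0110*, 0111*, 1000*, 1101*, 1111*
[col 1] -000, -101*, -111*, 0-01*, 0-10*, 0-11*, 00-0*, 00-1*, 000-*, 001-*, 01-1*, 011-*, 11-1*
[col 2] -1-1, 0--1, 0-1-, 00--
Prime implicants: -000, -1-1, 0--1, 0-1-, 00--

NONE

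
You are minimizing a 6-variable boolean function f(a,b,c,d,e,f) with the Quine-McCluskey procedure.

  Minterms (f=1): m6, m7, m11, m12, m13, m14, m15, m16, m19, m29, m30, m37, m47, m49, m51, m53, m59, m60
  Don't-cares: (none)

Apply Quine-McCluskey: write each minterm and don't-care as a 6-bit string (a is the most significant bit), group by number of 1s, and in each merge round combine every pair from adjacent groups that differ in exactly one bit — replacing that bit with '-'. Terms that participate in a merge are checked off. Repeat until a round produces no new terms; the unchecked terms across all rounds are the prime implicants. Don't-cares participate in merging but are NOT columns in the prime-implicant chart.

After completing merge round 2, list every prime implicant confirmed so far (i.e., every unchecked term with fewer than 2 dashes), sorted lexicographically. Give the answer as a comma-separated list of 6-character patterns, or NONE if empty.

-01111, -10011, 0-1101, 0-1110, 001-11, 010000, 1-0101, 11-011, 110-01, 1100-1, 111100

[col 0] 000110*, 000111*, 001011*, 001100*, 001101*, 001110*, 001111*, 010000, 010011*, 011101*, 011110*, 100101*, 101111*, 110001*, 110011*, 110101*, 111011*, 111100
[col 1] -01111, -10011, 0-1101, 0-1110, 00-110*, 00-111*, 00011-*, 001-11, 0011-0*, 0011-1*, 00110-*, 00111-*, 1-0101, 11-011, 110-01, 1100-1
[col 2] 00-11-, 0011--
Prime implicants: -01111, -10011, 0-1101, 0-1110, 00-11-, 001-11, 0011--, 010000, 1-0101, 11-011, 110-01, 1100-1, 111100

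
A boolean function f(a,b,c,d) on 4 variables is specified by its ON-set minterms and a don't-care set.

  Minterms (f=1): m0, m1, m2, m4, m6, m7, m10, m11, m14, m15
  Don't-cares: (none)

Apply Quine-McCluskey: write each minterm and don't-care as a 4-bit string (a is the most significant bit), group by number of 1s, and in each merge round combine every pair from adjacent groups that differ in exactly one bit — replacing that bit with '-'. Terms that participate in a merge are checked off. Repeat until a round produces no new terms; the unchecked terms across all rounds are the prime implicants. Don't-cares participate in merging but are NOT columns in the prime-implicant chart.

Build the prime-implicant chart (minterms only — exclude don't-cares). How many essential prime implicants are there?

4

Round 0: 0000✓ 0001✓ 0010✓ 0100✓ 0110✓ 0111✓ 1010✓ 1011✓ 1110✓ 1111✓
Round 1: -010✓ -110✓ -111✓ 0-00✓ 0-10✓ 00-0✓ 000- 01-0✓ 011-✓ 1-10✓ 1-11✓ 101-✓ 111-✓
Round 2: --10 -11- 0--0 1-1-
PIs = {--10, -11-, 0--0, 000-, 1-1-}
Coverage chart:
  m0: 0--0,000-
  m1: 000- ←essential
  m2: --10,0--0
  m4: 0--0 ←essential
  m6: --10,-11-,0--0
  m7: -11- ←essential
  m10: --10,1-1-
  m11: 1-1- ←essential
  m14: --10,-11-,1-1-
  m15: -11-,1-1-
Essential: -11-, 0--0, 000-, 1-1-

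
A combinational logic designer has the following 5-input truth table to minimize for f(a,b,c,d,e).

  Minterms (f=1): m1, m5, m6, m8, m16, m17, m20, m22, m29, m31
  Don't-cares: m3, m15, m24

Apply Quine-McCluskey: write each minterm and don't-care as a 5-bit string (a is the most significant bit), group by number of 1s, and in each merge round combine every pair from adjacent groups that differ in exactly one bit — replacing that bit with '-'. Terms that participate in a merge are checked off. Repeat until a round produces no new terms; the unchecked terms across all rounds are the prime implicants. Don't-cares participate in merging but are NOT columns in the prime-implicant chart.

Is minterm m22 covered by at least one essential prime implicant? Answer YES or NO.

YES

[col 0] 00001*, 00011*, 00101*, 00110*, 01000*, 01111*, 10000*, 10001*, 10100*, 10110*, 11000*, 11101*, 11111*
[col 1] -0001, -0110, -1000, -1111, 00-01, 000-1, 1-000, 10-00, 1000-, 101-0, 111-1
Prime implicants: -0001, -0110, -1000, -1111, 00-01, 000-1, 1-000, 10-00, 1000-, 101-0, 111-1
PI chart (minterm → PIs covering it):
  1 | -0001,00-01,000-1
  5 | 00-01  (sole → essential)
  6 | -0110  (sole → essential)
  8 | -1000  (sole → essential)
  16 | 1-000,10-00,1000-
  17 | -0001,1000-
  20 | 10-00,101-0
  22 | -0110,101-0
  29 | 111-1  (sole → essential)
  31 | -1111,111-1
Essential prime implicants: -0110, -1000, 00-01, 111-1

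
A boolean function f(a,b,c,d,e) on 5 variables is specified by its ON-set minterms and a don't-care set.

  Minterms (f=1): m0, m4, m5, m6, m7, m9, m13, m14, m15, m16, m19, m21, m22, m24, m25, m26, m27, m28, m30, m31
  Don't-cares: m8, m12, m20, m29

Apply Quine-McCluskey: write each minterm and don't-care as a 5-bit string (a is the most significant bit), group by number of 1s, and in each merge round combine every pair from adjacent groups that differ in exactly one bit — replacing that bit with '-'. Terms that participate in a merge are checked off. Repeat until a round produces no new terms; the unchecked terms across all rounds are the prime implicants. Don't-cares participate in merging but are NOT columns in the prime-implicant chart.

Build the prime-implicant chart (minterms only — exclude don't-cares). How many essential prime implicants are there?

size-2^0 implicants → 00000(✓)  00100(✓)  00101(✓)  00110(✓)  00111(✓)  01000(✓)  01001(✓)  01100(✓)  01101(✓)  01110(✓)  01111(✓)  10000(✓)  10011(✓)  10100(✓)  10101(✓)  10110(✓)  11000(✓)  11001(✓)  11010(✓)  11011(✓)  11100(✓)  11101(✓)  11110(✓)  11111(✓)
size-2^1 implicants → -0000(✓)  -0100(✓)  -0101(✓)  -0110(✓)  -1000(✓)  -1001(✓)  -1100(✓)  -1101(✓)  -1110(✓)  -1111(✓)  0-000(✓)  0-100(✓)  0-101(✓)  0-110(✓)  0-111(✓)  00-00(✓)  001-0(✓)  001-1(✓)  0010-(✓)  0011-(✓)  01-00(✓)  01-01(✓)  0100-(✓)  011-0(✓)  011-1(✓)  0110-(✓)  0111-(✓)  1-000(✓)  1-011  1-100(✓)  1-101(✓)  1-110(✓)  10-00(✓)  101-0(✓)  1010-(✓)  11-00(✓)  11-01(✓)  11-10(✓)  11-11(✓)  110-0(✓)  110-1(✓)  1100-(✓)  1101-(✓)  111-0(✓)  111-1(✓)  1110-(✓)  1111-(✓)
size-2^2 implicants → --000(✓)  --100(✓)  --101(✓)  --110(✓)  -0-00(✓)  -01-0(✓)  -010-(✓)  -1-00(✓)  -1-01(✓)  -100-(✓)  -11-0(✓)  -11-1(✓)  -110-(✓)  -111-(✓)  0--00(✓)  0-1-0(✓)  0-1-1(✓)  0-10-(✓)  0-11-(✓)  001--(✓)  01-0-(✓)  011--(✓)  1--00(✓)  1-1-0(✓)  1-10-(✓)  11--0(✓)  11--1(✓)  11-0-(✓)  11-1-(✓)  110--(✓)  111--(✓)
size-2^3 implicants → ---00  --1-0  --10-  -1-0-  -11--  0-1--  11---
Unchecked terms (primes): ---00, --1-0, --10-, -1-0-, -11--, 0-1--, 1-011, 11---
Minterm coverage:
  m0 ⊆ ---00 [E]
  m4 ⊆ ---00,--1-0,--10-,0-1--
  m5 ⊆ --10-,0-1--
  m6 ⊆ --1-0,0-1--
  m7 ⊆ 0-1-- [E]
  m9 ⊆ -1-0- [E]
  m13 ⊆ --10-,-1-0-,-11--,0-1--
  m14 ⊆ --1-0,-11--,0-1--
  m15 ⊆ -11--,0-1--
  m16 ⊆ ---00 [E]
  m19 ⊆ 1-011 [E]
  m21 ⊆ --10- [E]
  m22 ⊆ --1-0 [E]
  m24 ⊆ ---00,-1-0-,11---
  m25 ⊆ -1-0-,11---
  m26 ⊆ 11--- [E]
  m27 ⊆ 1-011,11---
  m28 ⊆ ---00,--1-0,--10-,-1-0-,-11--,11---
  m30 ⊆ --1-0,-11--,11---
  m31 ⊆ -11--,11---
E = {---00, --1-0, --10-, -1-0-, 0-1--, 1-011, 11---}

7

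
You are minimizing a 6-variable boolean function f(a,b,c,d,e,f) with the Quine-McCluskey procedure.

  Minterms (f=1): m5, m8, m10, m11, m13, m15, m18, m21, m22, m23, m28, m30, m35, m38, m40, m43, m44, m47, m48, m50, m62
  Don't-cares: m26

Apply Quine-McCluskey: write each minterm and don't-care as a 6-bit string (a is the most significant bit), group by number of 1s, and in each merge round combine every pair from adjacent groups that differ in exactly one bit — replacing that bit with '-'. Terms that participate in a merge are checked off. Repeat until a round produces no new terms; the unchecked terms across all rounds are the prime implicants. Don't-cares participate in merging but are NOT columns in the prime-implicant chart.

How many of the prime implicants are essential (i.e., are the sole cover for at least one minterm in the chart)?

7

[col 0] 000101*, 001000*, 001010*, 001011*, 001101*, 001111*, 010010*, 010101*, 010110*, 010111*, 011010*, 011100*, 011110*, 100011*, 100110, 101000*, 101011*, 101100*, 101111*, 110000*, 110010*, 111110*
[col 1] -01000, -01011*, -01111*, -10010, -11110, 0-0101, 0-1010, 00-101, 001-11*, 0010-0, 00101-, 0011-1, 01-010*, 01-110*, 010-10*, 0101-1, 01011-, 011-10*, 0111-0, 10-011, 101-00, 101-11*, 1100-0
[col 2] -01-11, 01--10
Prime implicants: -01-11, -01000, -10010, -11110, 0-0101, 0-1010, 00-101, 0010-0, 00101-, 0011-1, 01--10, 0101-1, 01011-, 0111-0, 10-011, 100110, 101-00, 1100-0
PI chart (minterm → PIs covering it):
  5 | 0-0101,00-101
  8 | -01000,0010-0
  10 | 0-1010,0010-0,00101-
  11 | -01-11,00101-
  13 | 00-101,0011-1
  15 | -01-11,0011-1
  18 | -10010,01--10
  21 | 0-0101,0101-1
  22 | 01--10,01011-
  23 | 0101-1,01011-
  28 | 0111-0  (sole → essential)
  30 | -11110,01--10,0111-0
  35 | 10-011  (sole → essential)
  38 | 100110  (sole → essential)
  40 | -01000,101-00
  43 | -01-11,10-011
  44 | 101-00  (sole → essential)
  47 | -01-11  (sole → essential)
  48 | 1100-0  (sole → essential)
  50 | -10010,1100-0
  62 | -11110  (sole → essential)
Essential prime implicants: -01-11, -11110, 0111-0, 10-011, 100110, 101-00, 1100-0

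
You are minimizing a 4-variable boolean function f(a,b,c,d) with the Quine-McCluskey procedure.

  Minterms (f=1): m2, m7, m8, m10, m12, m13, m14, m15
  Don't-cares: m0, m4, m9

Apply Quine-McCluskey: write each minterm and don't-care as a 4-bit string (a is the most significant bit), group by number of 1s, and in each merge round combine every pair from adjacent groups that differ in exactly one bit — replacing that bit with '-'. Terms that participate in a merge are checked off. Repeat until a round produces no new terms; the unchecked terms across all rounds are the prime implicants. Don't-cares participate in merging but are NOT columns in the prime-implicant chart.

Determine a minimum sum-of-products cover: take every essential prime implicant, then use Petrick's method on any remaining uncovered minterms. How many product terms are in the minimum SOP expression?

3

size-2^0 implicants → 0000(✓)  0010(✓)  0100(✓)  0111(✓)  1000(✓)  1001(✓)  1010(✓)  1100(✓)  1101(✓)  1110(✓)  1111(✓)
size-2^1 implicants → -000(✓)  -010(✓)  -100(✓)  -111  0-00(✓)  00-0(✓)  1-00(✓)  1-01(✓)  1-10(✓)  10-0(✓)  100-(✓)  11-0(✓)  11-1(✓)  110-(✓)  111-(✓)
size-2^2 implicants → --00  -0-0  1--0  1-0-  11--
Unchecked terms (primes): --00, -0-0, -111, 1--0, 1-0-, 11--
Minterm coverage:
  m2 ⊆ -0-0 [E]
  m7 ⊆ -111 [E]
  m8 ⊆ --00,-0-0,1--0,1-0-
  m10 ⊆ -0-0,1--0
  m12 ⊆ --00,1--0,1-0-,11--
  m13 ⊆ 1-0-,11--
  m14 ⊆ 1--0,11--
  m15 ⊆ -111,11--
E = {-0-0, -111}
Petrick residual → 11--
Cover = b'd' + bcd + ab  |cover|=3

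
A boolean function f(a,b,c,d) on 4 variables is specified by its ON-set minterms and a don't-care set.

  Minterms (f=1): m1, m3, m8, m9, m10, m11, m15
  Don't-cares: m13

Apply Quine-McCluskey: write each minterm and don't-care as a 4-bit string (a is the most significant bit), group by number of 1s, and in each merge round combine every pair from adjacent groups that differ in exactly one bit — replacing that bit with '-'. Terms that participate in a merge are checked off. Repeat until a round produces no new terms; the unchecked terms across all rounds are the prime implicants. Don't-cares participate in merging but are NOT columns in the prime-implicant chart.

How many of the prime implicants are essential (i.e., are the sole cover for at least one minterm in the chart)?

size-2^0 implicants → 0001(✓)  0011(✓)  1000(✓)  1001(✓)  1010(✓)  1011(✓)  1101(✓)  1111(✓)
size-2^1 implicants → -001(✓)  -011(✓)  00-1(✓)  1-01(✓)  1-11(✓)  10-0(✓)  10-1(✓)  100-(✓)  101-(✓)  11-1(✓)
size-2^2 implicants → -0-1  1--1  10--
Unchecked terms (primes): -0-1, 1--1, 10--
Minterm coverage:
  m1 ⊆ -0-1 [E]
  m3 ⊆ -0-1 [E]
  m8 ⊆ 10-- [E]
  m9 ⊆ -0-1,1--1,10--
  m10 ⊆ 10-- [E]
  m11 ⊆ -0-1,1--1,10--
  m15 ⊆ 1--1 [E]
E = {-0-1, 1--1, 10--}

3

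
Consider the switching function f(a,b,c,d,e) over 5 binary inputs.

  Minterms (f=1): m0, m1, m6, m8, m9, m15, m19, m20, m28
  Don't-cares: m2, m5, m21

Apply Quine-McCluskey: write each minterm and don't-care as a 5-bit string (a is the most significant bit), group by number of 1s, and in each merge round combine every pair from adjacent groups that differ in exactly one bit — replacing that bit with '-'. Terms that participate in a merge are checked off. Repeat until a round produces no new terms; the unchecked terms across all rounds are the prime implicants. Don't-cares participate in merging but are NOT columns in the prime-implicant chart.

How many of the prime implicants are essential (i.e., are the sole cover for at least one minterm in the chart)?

5

Round 0: 00000✓ 00001✓ 00010✓ 00101✓ 00110✓ 01000✓ 01001✓ 01111 10011 10100✓ 10101✓ 11100✓
Round 1: -0101 0-000✓ 0-001✓ 00-01 00-10 000-0 0000-✓ 0100-✓ 1-100 1010-
Round 2: 0-00-
PIs = {-0101, 0-00-, 00-01, 00-10, 000-0, 01111, 1-100, 10011, 1010-}
Coverage chart:
  m0: 0-00-,000-0
  m1: 0-00-,00-01
  m6: 00-10 ←essential
  m8: 0-00- ←essential
  m9: 0-00- ←essential
  m15: 01111 ←essential
  m19: 10011 ←essential
  m20: 1-100,1010-
  m28: 1-100 ←essential
Essential: 0-00-, 00-10, 01111, 1-100, 10011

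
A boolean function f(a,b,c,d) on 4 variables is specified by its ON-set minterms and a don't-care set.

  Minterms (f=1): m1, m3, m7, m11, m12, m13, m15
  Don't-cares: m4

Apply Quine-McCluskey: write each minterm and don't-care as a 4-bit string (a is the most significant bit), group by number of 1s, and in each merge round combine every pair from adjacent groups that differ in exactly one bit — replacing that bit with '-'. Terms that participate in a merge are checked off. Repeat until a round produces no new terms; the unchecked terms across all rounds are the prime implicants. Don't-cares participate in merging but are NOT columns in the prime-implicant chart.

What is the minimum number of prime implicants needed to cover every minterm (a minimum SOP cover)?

3

size-2^0 implicants → 0001(✓)  0011(✓)  0100(✓)  0111(✓)  1011(✓)  1100(✓)  1101(✓)  1111(✓)
size-2^1 implicants → -011(✓)  -100  -111(✓)  0-11(✓)  00-1  1-11(✓)  11-1  110-
size-2^2 implicants → --11
Unchecked terms (primes): --11, -100, 00-1, 11-1, 110-
Minterm coverage:
  m1 ⊆ 00-1 [E]
  m3 ⊆ --11,00-1
  m7 ⊆ --11 [E]
  m11 ⊆ --11 [E]
  m12 ⊆ -100,110-
  m13 ⊆ 11-1,110-
  m15 ⊆ --11,11-1
E = {--11, 00-1}
Petrick residual → 110-
Cover = cd + a'b'd + abc'  |cover|=3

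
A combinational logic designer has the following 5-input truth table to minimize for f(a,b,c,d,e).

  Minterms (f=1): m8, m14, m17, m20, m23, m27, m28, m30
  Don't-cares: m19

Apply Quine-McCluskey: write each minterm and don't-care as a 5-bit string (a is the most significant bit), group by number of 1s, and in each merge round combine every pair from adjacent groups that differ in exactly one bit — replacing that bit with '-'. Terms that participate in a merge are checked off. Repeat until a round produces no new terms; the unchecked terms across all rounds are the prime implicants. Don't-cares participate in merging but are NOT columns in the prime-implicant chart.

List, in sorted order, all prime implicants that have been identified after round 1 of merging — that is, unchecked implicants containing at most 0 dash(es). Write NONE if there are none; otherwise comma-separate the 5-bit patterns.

Round 0: 01000 01110✓ 10001✓ 10011✓ 10100✓ 10111✓ 11011✓ 11100✓ 11110✓
Round 1: -1110 1-011 1-100 10-11 100-1 111-0
PIs = {-1110, 01000, 1-011, 1-100, 10-11, 100-1, 111-0}

01000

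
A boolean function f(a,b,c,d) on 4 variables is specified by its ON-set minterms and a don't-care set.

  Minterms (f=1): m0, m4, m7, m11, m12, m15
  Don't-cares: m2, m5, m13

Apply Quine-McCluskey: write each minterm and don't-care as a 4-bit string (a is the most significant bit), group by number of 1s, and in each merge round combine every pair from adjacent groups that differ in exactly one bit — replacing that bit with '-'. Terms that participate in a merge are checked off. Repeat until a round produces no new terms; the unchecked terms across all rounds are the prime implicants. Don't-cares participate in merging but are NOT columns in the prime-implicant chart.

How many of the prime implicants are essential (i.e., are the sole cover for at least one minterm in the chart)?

3

[col 0] 0000*, 0010*, 0100*, 0101*, 0111*, 1011*, 1100*, 1101*, 1111*
[col 1] -100*, -101*, -111*, 0-00, 00-0, 01-1*, 010-*, 1-11, 11-1*, 110-*
[col 2] -1-1, -10-
Prime implicants: -1-1, -10-, 0-00, 00-0, 1-11
PI chart (minterm → PIs covering it):
  0 | 0-00,00-0
  4 | -10-,0-00
  7 | -1-1  (sole → essential)
  11 | 1-11  (sole → essential)
  12 | -10-  (sole → essential)
  15 | -1-1,1-11
Essential prime implicants: -1-1, -10-, 1-11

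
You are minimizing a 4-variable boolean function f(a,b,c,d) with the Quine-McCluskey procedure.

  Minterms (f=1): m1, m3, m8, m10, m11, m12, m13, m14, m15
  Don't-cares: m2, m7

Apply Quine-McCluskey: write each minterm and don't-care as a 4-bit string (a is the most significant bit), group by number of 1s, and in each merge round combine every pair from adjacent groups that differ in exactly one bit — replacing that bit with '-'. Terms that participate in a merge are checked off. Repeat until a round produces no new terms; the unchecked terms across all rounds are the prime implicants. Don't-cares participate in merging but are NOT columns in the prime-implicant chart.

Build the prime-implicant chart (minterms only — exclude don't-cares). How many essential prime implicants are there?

3

Round 0: 0001✓ 0010✓ 0011✓ 0111✓ 1000✓ 1010✓ 1011✓ 1100✓ 1101✓ 1110✓ 1111✓
Round 1: -010✓ -011✓ -111✓ 0-11✓ 00-1 001-✓ 1-00✓ 1-10✓ 1-11✓ 10-0✓ 101-✓ 11-0✓ 11-1✓ 110-✓ 111-✓
Round 2: --11 -01- 1--0 1-1- 11--
PIs = {--11, -01-, 00-1, 1--0, 1-1-, 11--}
Coverage chart:
  m1: 00-1 ←essential
  m3: --11,-01-,00-1
  m8: 1--0 ←essential
  m10: -01-,1--0,1-1-
  m11: --11,-01-,1-1-
  m12: 1--0,11--
  m13: 11-- ←essential
  m14: 1--0,1-1-,11--
  m15: --11,1-1-,11--
Essential: 00-1, 1--0, 11--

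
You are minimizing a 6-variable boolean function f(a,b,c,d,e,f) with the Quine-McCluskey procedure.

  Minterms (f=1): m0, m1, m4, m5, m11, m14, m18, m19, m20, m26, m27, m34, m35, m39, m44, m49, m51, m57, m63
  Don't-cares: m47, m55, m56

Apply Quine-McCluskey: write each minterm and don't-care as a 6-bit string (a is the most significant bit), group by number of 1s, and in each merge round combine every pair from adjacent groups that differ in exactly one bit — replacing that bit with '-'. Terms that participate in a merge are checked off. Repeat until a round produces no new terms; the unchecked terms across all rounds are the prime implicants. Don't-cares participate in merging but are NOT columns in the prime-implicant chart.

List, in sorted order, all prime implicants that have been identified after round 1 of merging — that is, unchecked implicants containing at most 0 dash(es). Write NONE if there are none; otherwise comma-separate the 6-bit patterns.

001110, 101100

[col 0] 000000*, 000001*, 000100*, 000101*, 001011*, 001110, 010010*, 010011*, 010100*, 011010*, 011011*, 100010*, 100011*, 100111*, 101100, 101111*, 110001*, 110011*, 110111*, 111000*, 111001*, 111111*
[col 1] -10011, 0-0100, 0-1011, 000-00*, 000-01*, 00000-*, 00010-*, 01-010*, 01-011*, 01001-*, 01101-*, 1-0011*, 1-0111*, 1-1111*, 10-111*, 100-11*, 10001-, 11-001, 11-111*, 110-11*, 1100-1, 11100-
[col 2] 000-0-, 01-01-, 1--111, 1-0-11
Prime implicants: -10011, 0-0100, 0-1011, 000-0-, 001110, 01-01-, 1--111, 1-0-11, 10001-, 101100, 11-001, 1100-1, 11100-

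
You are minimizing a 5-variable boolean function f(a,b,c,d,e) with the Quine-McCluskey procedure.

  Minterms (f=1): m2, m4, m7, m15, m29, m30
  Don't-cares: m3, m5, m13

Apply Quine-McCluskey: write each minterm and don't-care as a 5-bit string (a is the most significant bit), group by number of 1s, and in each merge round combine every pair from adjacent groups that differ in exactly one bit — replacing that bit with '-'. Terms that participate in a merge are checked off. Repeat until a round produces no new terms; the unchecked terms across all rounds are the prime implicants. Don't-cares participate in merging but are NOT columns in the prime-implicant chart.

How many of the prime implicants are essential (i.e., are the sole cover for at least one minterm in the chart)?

Round 0: 00010✓ 00011✓ 00100✓ 00101✓ 00111✓ 01101✓ 01111✓ 11101✓ 11110
Round 1: -1101 0-101✓ 0-111✓ 00-11 0001- 001-1✓ 0010- 011-1✓
Round 2: 0-1-1
PIs = {-1101, 0-1-1, 00-11, 0001-, 0010-, 11110}
Coverage chart:
  m2: 0001- ←essential
  m4: 0010- ←essential
  m7: 0-1-1,00-11
  m15: 0-1-1 ←essential
  m29: -1101 ←essential
  m30: 11110 ←essential
Essential: -1101, 0-1-1, 0001-, 0010-, 11110

5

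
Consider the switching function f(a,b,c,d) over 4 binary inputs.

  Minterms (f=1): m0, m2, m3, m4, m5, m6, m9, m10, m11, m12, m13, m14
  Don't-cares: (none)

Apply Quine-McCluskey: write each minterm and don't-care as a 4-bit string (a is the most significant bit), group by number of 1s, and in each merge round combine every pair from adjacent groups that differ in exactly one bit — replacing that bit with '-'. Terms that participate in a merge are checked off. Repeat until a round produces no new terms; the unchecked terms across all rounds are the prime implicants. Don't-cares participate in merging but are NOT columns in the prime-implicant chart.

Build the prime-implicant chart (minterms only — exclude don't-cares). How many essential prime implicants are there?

3

size-2^0 implicants → 0000(✓)  0010(✓)  0011(✓)  0100(✓)  0101(✓)  0110(✓)  1001(✓)  1010(✓)  1011(✓)  1100(✓)  1101(✓)  1110(✓)
size-2^1 implicants → -010(✓)  -011(✓)  -100(✓)  -101(✓)  -110(✓)  0-00(✓)  0-10(✓)  00-0(✓)  001-(✓)  01-0(✓)  010-(✓)  1-01  1-10(✓)  10-1  101-(✓)  11-0(✓)  110-(✓)
size-2^2 implicants → --10  -01-  -1-0  -10-  0--0
Unchecked terms (primes): --10, -01-, -1-0, -10-, 0--0, 1-01, 10-1
Minterm coverage:
  m0 ⊆ 0--0 [E]
  m2 ⊆ --10,-01-,0--0
  m3 ⊆ -01- [E]
  m4 ⊆ -1-0,-10-,0--0
  m5 ⊆ -10- [E]
  m6 ⊆ --10,-1-0,0--0
  m9 ⊆ 1-01,10-1
  m10 ⊆ --10,-01-
  m11 ⊆ -01-,10-1
  m12 ⊆ -1-0,-10-
  m13 ⊆ -10-,1-01
  m14 ⊆ --10,-1-0
E = {-01-, -10-, 0--0}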